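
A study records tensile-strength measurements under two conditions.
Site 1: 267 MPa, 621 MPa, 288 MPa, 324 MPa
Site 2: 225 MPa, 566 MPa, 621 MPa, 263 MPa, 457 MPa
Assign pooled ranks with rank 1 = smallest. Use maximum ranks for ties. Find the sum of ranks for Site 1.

Sorted (ascending): 225, 263, 267, 288, 324, 457, 566, 621, 621
The 2 values of 621 occupy positions 8–9 → each gets rank 9.
Site 1 values → pooled ranks: 267→3, 621→9, 288→4, 324→5
Rank sum = 3 + 9 + 4 + 5 = 21

21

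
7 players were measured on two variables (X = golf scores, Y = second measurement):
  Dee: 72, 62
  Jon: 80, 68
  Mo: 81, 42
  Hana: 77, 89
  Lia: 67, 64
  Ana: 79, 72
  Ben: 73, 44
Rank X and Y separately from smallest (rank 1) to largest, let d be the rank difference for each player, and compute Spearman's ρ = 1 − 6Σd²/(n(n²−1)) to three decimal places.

-0.036

Ranks of variable 1: 2, 6, 7, 4, 1, 5, 3
Ranks of variable 2: 3, 5, 1, 7, 4, 6, 2
d = r₁ − r₂: -1, 1, 6, -3, -3, -1, 1
d²: 1, 1, 36, 9, 9, 1, 1; Σd² = 58
ρ = 1 − 6·58/(7·48) = 1 − 348/336 = -0.036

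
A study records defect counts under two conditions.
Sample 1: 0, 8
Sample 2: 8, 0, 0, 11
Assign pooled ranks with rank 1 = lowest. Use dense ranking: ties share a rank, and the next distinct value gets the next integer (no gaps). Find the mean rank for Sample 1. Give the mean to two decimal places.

1.50

Sorted (ascending): 0, 0, 0, 8, 8, 11
The 3 values of 0 share dense rank 1.
The 2 values of 8 share dense rank 2.
Remaining distinct values take the next consecutive integers.
Sample 1 values → pooled ranks: 0→1, 8→2
Mean rank = (1 + 2) / 2 = 1.50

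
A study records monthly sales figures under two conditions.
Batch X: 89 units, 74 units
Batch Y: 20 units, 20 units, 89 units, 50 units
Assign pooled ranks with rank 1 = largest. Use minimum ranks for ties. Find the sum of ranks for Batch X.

4

Sorted (descending): 89, 89, 74, 50, 20, 20
The 2 values of 89 occupy positions 1–2 → each gets rank 1.
The 2 values of 20 occupy positions 5–6 → each gets rank 5.
Batch X values → pooled ranks: 89→1, 74→3
Rank sum = 1 + 3 = 4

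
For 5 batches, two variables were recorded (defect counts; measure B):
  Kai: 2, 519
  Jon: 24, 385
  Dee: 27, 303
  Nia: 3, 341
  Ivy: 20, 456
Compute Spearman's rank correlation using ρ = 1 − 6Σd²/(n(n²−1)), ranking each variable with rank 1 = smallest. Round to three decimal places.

-0.700

Ranks of variable 1: 1, 4, 5, 2, 3
Ranks of variable 2: 5, 3, 1, 2, 4
d = r₁ − r₂: -4, 1, 4, 0, -1
d²: 16, 1, 16, 0, 1; Σd² = 34
ρ = 1 − 6·34/(5·24) = 1 − 204/120 = -0.700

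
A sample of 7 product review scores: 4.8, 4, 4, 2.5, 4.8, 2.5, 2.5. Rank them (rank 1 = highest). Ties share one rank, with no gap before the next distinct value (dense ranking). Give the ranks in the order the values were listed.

1, 2, 2, 3, 1, 3, 3

Sorted (descending): 4.8, 4.8, 4, 4, 2.5, 2.5, 2.5
The 2 values of 4.8 share dense rank 1.
The 2 values of 4 share dense rank 2.
The 3 values of 2.5 share dense rank 3.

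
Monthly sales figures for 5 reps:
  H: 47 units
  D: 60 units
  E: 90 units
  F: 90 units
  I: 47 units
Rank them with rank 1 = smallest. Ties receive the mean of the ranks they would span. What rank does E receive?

4.5

Sorted (ascending): 47, 47, 60, 90, 90
The 2 values of 47 occupy positions 1–2 → average rank (1+2)/2 = 1.5.
The 2 values of 90 occupy positions 4–5 → average rank (4+5)/2 = 4.5.
E has value 90 units → rank 4.5.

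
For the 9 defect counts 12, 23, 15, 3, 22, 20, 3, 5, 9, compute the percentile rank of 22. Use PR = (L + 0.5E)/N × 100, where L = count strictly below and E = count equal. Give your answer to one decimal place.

N = 9.
Strictly below 22: 7. Equal to 22: 1.
PR = (7 + 0.5·1)/9 × 100 = 83.3

83.3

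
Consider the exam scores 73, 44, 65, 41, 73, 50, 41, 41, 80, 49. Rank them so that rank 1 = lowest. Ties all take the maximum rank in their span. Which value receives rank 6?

Sorted (ascending): 41, 41, 41, 44, 49, 50, 65, 73, 73, 80
The 3 values of 41 occupy positions 1–3 → each gets rank 3.
The 2 values of 73 occupy positions 8–9 → each gets rank 9.
Rank 6 → value 50.

50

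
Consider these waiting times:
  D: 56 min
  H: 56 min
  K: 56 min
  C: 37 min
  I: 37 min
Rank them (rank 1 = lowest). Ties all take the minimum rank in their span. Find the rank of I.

Sorted (ascending): 37, 37, 56, 56, 56
The 2 values of 37 occupy positions 1–2 → each gets rank 1.
The 3 values of 56 occupy positions 3–5 → each gets rank 3.
I has value 37 min → rank 1.

1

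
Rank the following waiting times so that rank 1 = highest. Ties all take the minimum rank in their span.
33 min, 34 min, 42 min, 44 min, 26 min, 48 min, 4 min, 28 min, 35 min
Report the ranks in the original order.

Sorted (descending): 48, 44, 42, 35, 34, 33, 28, 26, 4
No ties — each value takes its position as its rank.

6, 5, 3, 2, 8, 1, 9, 7, 4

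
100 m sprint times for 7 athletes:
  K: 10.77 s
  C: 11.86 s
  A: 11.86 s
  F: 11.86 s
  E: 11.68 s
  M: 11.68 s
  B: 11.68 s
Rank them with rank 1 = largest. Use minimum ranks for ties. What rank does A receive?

1

Sorted (descending): 11.86, 11.86, 11.86, 11.68, 11.68, 11.68, 10.77
The 3 values of 11.86 occupy positions 1–3 → each gets rank 1.
The 3 values of 11.68 occupy positions 4–6 → each gets rank 4.
A has value 11.86 s → rank 1.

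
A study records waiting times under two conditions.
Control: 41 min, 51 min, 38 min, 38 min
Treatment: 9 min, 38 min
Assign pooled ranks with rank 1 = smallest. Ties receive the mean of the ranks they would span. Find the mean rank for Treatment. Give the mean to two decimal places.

Sorted (ascending): 9, 38, 38, 38, 41, 51
The 3 values of 38 occupy positions 2–4 → average rank 3.
Treatment values → pooled ranks: 9→1, 38→3
Mean rank = (1 + 3) / 2 = 2.00

2.00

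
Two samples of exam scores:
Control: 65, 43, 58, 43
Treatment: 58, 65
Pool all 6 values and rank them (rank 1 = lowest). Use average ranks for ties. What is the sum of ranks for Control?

Sorted (ascending): 43, 43, 58, 58, 65, 65
The 2 values of 43 occupy positions 1–2 → average rank (1+2)/2 = 1.5.
The 2 values of 58 occupy positions 3–4 → average rank (3+4)/2 = 3.5.
The 2 values of 65 occupy positions 5–6 → average rank (5+6)/2 = 5.5.
Control values → pooled ranks: 65→5.5, 43→1.5, 58→3.5, 43→1.5
Rank sum = 5.5 + 1.5 + 3.5 + 1.5 = 12

12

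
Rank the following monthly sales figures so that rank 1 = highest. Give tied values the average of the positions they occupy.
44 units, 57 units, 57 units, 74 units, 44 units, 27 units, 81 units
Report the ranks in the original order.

Sorted (descending): 81, 74, 57, 57, 44, 44, 27
The 2 values of 57 occupy positions 3–4 → average rank (3+4)/2 = 3.5.
The 2 values of 44 occupy positions 5–6 → average rank (5+6)/2 = 5.5.

5.5, 3.5, 3.5, 2, 5.5, 7, 1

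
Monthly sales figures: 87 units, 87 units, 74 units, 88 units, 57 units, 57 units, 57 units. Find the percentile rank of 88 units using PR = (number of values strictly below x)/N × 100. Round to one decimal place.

85.7

N = 7.
Strictly below 88: 6. Equal to 88: 1.
PR = 6/7 × 100 = 85.7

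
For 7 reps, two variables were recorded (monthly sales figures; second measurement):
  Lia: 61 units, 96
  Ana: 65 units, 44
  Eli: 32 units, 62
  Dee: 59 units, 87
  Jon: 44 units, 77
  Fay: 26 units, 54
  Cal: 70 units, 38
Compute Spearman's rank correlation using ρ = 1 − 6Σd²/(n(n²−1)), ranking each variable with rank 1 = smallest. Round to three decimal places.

-0.286

Ranks of variable 1: 5, 6, 2, 4, 3, 1, 7
Ranks of variable 2: 7, 2, 4, 6, 5, 3, 1
d = r₁ − r₂: -2, 4, -2, -2, -2, -2, 6
d²: 4, 16, 4, 4, 4, 4, 36; Σd² = 72
ρ = 1 − 6·72/(7·48) = 1 − 432/336 = -0.286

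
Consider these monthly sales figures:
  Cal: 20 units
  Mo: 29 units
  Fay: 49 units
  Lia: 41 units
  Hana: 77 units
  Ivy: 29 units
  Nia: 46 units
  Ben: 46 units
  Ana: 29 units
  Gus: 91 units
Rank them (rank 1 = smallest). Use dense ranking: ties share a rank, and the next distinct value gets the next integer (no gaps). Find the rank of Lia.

Sorted (ascending): 20, 29, 29, 29, 41, 46, 46, 49, 77, 91
The 3 values of 29 share dense rank 2.
The 2 values of 46 share dense rank 4.
Remaining distinct values take the next consecutive integers.
Lia has value 41 units → rank 3.

3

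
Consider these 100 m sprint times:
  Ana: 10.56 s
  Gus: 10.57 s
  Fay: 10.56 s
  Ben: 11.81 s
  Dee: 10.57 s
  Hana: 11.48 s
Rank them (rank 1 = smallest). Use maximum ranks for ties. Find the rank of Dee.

Sorted (ascending): 10.56, 10.56, 10.57, 10.57, 11.48, 11.81
The 2 values of 10.56 occupy positions 1–2 → each gets rank 2.
The 2 values of 10.57 occupy positions 3–4 → each gets rank 4.
Dee has value 10.57 s → rank 4.

4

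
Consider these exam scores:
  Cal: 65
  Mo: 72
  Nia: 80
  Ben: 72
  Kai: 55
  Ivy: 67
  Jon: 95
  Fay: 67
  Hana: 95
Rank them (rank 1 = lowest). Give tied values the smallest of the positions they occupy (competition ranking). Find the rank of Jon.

Sorted (ascending): 55, 65, 67, 67, 72, 72, 80, 95, 95
The 2 values of 67 occupy positions 3–4 → each gets rank 3.
The 2 values of 72 occupy positions 5–6 → each gets rank 5.
The 2 values of 95 occupy positions 8–9 → each gets rank 8.
Jon has value 95 → rank 8.

8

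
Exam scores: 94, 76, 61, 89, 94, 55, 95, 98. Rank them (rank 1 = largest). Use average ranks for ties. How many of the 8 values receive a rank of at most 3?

Sorted (descending): 98, 95, 94, 94, 89, 76, 61, 55
The 2 values of 94 occupy positions 3–4 → average rank (3+4)/2 = 3.5.
Ranks ≤ 3: {1, 2} → 2 values.

2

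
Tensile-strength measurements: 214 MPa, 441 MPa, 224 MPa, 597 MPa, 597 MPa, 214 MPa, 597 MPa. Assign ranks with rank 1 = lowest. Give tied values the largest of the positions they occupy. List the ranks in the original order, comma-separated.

2, 4, 3, 7, 7, 2, 7

Sorted (ascending): 214, 214, 224, 441, 597, 597, 597
The 2 values of 214 occupy positions 1–2 → each gets rank 2.
The 3 values of 597 occupy positions 5–7 → each gets rank 7.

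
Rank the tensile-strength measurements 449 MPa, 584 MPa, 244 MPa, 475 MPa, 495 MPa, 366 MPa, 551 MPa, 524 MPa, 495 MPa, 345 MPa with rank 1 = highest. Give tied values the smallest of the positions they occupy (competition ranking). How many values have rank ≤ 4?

5

Sorted (descending): 584, 551, 524, 495, 495, 475, 449, 366, 345, 244
The 2 values of 495 occupy positions 4–5 → each gets rank 4.
Ranks ≤ 4: {1, 2, 3, 4, 4} → 5 values.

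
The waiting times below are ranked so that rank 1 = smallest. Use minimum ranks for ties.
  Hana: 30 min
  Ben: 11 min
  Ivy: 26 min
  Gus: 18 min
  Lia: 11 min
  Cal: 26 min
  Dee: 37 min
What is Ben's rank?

1

Sorted (ascending): 11, 11, 18, 26, 26, 30, 37
The 2 values of 11 occupy positions 1–2 → each gets rank 1.
The 2 values of 26 occupy positions 4–5 → each gets rank 4.
Ben has value 11 min → rank 1.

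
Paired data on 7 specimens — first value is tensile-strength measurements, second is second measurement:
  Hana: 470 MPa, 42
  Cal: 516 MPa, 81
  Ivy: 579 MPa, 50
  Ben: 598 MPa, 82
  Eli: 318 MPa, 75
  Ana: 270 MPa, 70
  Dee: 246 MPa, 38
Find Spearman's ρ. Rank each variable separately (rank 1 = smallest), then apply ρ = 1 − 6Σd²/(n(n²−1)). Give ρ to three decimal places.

Ranks of variable 1: 4, 5, 6, 7, 3, 2, 1
Ranks of variable 2: 2, 6, 3, 7, 5, 4, 1
d = r₁ − r₂: 2, -1, 3, 0, -2, -2, 0
d²: 4, 1, 9, 0, 4, 4, 0; Σd² = 22
ρ = 1 − 6·22/(7·48) = 1 − 132/336 = 0.607

0.607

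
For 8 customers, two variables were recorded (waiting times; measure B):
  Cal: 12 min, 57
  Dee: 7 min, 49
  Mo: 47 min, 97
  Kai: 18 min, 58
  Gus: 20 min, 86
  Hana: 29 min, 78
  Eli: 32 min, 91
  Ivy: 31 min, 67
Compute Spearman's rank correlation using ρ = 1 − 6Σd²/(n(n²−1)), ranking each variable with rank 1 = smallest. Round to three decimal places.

0.905

Ranks of variable 1: 2, 1, 8, 3, 4, 5, 7, 6
Ranks of variable 2: 2, 1, 8, 3, 6, 5, 7, 4
d = r₁ − r₂: 0, 0, 0, 0, -2, 0, 0, 2
d²: 0, 0, 0, 0, 4, 0, 0, 4; Σd² = 8
ρ = 1 − 6·8/(8·63) = 1 − 48/504 = 0.905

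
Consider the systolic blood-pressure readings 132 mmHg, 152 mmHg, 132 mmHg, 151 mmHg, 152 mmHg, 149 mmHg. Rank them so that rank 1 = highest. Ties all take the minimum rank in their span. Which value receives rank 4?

149

Sorted (descending): 152, 152, 151, 149, 132, 132
The 2 values of 152 occupy positions 1–2 → each gets rank 1.
The 2 values of 132 occupy positions 5–6 → each gets rank 5.
Rank 4 → value 149.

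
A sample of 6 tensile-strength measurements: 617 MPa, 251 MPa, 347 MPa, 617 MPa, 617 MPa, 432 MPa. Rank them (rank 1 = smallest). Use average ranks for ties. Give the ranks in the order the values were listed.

Sorted (ascending): 251, 347, 432, 617, 617, 617
The 3 values of 617 occupy positions 4–6 → average rank 5.

5, 1, 2, 5, 5, 3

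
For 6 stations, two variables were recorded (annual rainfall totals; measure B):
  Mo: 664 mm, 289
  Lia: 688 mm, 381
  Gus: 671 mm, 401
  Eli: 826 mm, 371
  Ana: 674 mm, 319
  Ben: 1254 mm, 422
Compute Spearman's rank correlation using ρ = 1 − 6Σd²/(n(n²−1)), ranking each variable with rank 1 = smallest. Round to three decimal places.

0.600

Ranks of variable 1: 1, 4, 2, 5, 3, 6
Ranks of variable 2: 1, 4, 5, 3, 2, 6
d = r₁ − r₂: 0, 0, -3, 2, 1, 0
d²: 0, 0, 9, 4, 1, 0; Σd² = 14
ρ = 1 − 6·14/(6·35) = 1 − 84/210 = 0.600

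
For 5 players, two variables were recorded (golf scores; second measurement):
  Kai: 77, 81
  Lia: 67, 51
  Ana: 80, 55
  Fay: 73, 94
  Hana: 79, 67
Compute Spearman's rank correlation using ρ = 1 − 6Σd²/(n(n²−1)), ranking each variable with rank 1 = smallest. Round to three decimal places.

0.000

Ranks of variable 1: 3, 1, 5, 2, 4
Ranks of variable 2: 4, 1, 2, 5, 3
d = r₁ − r₂: -1, 0, 3, -3, 1
d²: 1, 0, 9, 9, 1; Σd² = 20
ρ = 1 − 6·20/(5·24) = 1 − 120/120 = 0.000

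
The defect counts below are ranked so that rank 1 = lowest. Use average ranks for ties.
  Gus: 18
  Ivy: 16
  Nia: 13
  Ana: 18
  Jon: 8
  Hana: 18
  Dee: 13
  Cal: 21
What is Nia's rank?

2.5

Sorted (ascending): 8, 13, 13, 16, 18, 18, 18, 21
The 2 values of 13 occupy positions 2–3 → average rank (2+3)/2 = 2.5.
The 3 values of 18 occupy positions 5–7 → average rank 6.
Nia has value 13 → rank 2.5.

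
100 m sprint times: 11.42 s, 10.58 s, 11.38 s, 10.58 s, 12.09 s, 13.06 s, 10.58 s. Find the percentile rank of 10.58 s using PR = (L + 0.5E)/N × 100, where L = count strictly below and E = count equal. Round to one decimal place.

21.4

N = 7.
Strictly below 10.58: 0. Equal to 10.58: 3.
PR = (0 + 0.5·3)/7 × 100 = 21.4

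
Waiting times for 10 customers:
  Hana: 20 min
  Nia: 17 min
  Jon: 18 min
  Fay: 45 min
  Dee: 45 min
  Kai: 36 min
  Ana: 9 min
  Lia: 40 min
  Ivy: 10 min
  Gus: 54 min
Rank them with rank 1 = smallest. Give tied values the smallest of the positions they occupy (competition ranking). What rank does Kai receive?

6

Sorted (ascending): 9, 10, 17, 18, 20, 36, 40, 45, 45, 54
The 2 values of 45 occupy positions 8–9 → each gets rank 8.
Kai has value 36 min → rank 6.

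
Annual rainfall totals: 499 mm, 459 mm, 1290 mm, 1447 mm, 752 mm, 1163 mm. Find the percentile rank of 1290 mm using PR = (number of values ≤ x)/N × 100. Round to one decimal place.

N = 6.
Strictly below 1290: 4. Equal to 1290: 1.
PR = 5/6 × 100 = 83.3

83.3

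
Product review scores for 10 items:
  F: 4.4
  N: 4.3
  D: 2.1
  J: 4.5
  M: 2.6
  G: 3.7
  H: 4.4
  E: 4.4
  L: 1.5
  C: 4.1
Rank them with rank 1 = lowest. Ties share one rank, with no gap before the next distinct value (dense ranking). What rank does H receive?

7

Sorted (ascending): 1.5, 2.1, 2.6, 3.7, 4.1, 4.3, 4.4, 4.4, 4.4, 4.5
The 3 values of 4.4 share dense rank 7.
Remaining distinct values take the next consecutive integers.
H has value 4.4 → rank 7.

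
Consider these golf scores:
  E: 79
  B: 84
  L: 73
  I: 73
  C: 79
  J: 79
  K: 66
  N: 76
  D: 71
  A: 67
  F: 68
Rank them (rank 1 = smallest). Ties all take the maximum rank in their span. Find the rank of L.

6

Sorted (ascending): 66, 67, 68, 71, 73, 73, 76, 79, 79, 79, 84
The 2 values of 73 occupy positions 5–6 → each gets rank 6.
The 3 values of 79 occupy positions 8–10 → each gets rank 10.
L has value 73 → rank 6.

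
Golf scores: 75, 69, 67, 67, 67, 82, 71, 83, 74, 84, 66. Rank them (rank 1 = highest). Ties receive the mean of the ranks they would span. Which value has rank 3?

82

Sorted (descending): 84, 83, 82, 75, 74, 71, 69, 67, 67, 67, 66
The 3 values of 67 occupy positions 8–10 → average rank 9.
Rank 3 → value 82.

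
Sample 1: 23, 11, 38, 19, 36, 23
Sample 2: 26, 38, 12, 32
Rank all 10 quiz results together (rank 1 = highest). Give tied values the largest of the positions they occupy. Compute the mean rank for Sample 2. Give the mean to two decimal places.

5.00

Sorted (descending): 38, 38, 36, 32, 26, 23, 23, 19, 12, 11
The 2 values of 38 occupy positions 1–2 → each gets rank 2.
The 2 values of 23 occupy positions 6–7 → each gets rank 7.
Sample 2 values → pooled ranks: 26→5, 38→2, 12→9, 32→4
Mean rank = (5 + 2 + 9 + 4) / 4 = 5.00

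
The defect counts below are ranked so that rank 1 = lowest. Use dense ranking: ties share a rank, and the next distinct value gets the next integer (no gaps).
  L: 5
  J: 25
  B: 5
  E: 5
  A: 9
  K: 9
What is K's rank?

2

Sorted (ascending): 5, 5, 5, 9, 9, 25
The 3 values of 5 share dense rank 1.
The 2 values of 9 share dense rank 2.
Remaining distinct values take the next consecutive integers.
K has value 9 → rank 2.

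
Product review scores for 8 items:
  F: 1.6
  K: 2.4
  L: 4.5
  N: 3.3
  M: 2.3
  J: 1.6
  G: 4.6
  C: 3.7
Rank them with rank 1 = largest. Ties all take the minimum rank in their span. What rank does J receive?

Sorted (descending): 4.6, 4.5, 3.7, 3.3, 2.4, 2.3, 1.6, 1.6
The 2 values of 1.6 occupy positions 7–8 → each gets rank 7.
J has value 1.6 → rank 7.

7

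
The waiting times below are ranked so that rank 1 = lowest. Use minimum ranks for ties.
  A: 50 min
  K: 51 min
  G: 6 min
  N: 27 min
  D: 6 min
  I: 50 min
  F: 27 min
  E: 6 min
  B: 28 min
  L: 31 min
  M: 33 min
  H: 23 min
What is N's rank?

Sorted (ascending): 6, 6, 6, 23, 27, 27, 28, 31, 33, 50, 50, 51
The 3 values of 6 occupy positions 1–3 → each gets rank 1.
The 2 values of 27 occupy positions 5–6 → each gets rank 5.
The 2 values of 50 occupy positions 10–11 → each gets rank 10.
N has value 27 min → rank 5.

5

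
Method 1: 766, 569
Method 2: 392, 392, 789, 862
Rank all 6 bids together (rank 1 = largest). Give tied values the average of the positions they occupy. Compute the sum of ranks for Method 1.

Sorted (descending): 862, 789, 766, 569, 392, 392
The 2 values of 392 occupy positions 5–6 → average rank (5+6)/2 = 5.5.
Method 1 values → pooled ranks: 766→3, 569→4
Rank sum = 3 + 4 = 7

7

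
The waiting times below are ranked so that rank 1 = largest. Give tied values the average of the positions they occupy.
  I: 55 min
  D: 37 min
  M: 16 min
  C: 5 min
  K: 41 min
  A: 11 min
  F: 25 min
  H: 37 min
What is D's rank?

3.5

Sorted (descending): 55, 41, 37, 37, 25, 16, 11, 5
The 2 values of 37 occupy positions 3–4 → average rank (3+4)/2 = 3.5.
D has value 37 min → rank 3.5.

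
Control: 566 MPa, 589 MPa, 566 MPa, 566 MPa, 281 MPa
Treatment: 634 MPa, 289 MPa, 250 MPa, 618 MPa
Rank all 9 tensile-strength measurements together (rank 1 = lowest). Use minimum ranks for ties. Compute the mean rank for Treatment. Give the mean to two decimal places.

Sorted (ascending): 250, 281, 289, 566, 566, 566, 589, 618, 634
The 3 values of 566 occupy positions 4–6 → each gets rank 4.
Treatment values → pooled ranks: 634→9, 289→3, 250→1, 618→8
Mean rank = (9 + 3 + 1 + 8) / 4 = 5.25

5.25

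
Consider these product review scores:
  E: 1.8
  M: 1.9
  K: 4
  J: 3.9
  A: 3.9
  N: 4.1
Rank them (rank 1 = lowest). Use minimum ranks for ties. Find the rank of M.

2

Sorted (ascending): 1.8, 1.9, 3.9, 3.9, 4, 4.1
The 2 values of 3.9 occupy positions 3–4 → each gets rank 3.
M has value 1.9 → rank 2.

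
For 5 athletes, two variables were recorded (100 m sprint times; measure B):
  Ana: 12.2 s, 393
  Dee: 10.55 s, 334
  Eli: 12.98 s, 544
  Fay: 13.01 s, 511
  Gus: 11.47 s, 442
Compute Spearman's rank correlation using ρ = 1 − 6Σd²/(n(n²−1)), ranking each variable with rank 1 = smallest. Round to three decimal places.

0.800

Ranks of variable 1: 3, 1, 4, 5, 2
Ranks of variable 2: 2, 1, 5, 4, 3
d = r₁ − r₂: 1, 0, -1, 1, -1
d²: 1, 0, 1, 1, 1; Σd² = 4
ρ = 1 − 6·4/(5·24) = 1 − 24/120 = 0.800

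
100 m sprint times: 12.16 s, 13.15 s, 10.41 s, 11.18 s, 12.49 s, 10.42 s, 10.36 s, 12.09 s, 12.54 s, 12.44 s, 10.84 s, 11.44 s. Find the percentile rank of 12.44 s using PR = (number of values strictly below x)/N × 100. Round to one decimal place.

66.7

N = 12.
Strictly below 12.44: 8. Equal to 12.44: 1.
PR = 8/12 × 100 = 66.7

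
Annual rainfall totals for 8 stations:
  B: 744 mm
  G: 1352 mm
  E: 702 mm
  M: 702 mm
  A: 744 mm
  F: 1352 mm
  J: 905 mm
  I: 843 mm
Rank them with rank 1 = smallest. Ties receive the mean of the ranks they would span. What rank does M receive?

1.5

Sorted (ascending): 702, 702, 744, 744, 843, 905, 1352, 1352
The 2 values of 702 occupy positions 1–2 → average rank (1+2)/2 = 1.5.
The 2 values of 744 occupy positions 3–4 → average rank (3+4)/2 = 3.5.
The 2 values of 1352 occupy positions 7–8 → average rank (7+8)/2 = 7.5.
M has value 702 mm → rank 1.5.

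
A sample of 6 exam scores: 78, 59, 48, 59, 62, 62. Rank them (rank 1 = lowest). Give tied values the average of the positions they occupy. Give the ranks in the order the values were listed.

6, 2.5, 1, 2.5, 4.5, 4.5

Sorted (ascending): 48, 59, 59, 62, 62, 78
The 2 values of 59 occupy positions 2–3 → average rank (2+3)/2 = 2.5.
The 2 values of 62 occupy positions 4–5 → average rank (4+5)/2 = 4.5.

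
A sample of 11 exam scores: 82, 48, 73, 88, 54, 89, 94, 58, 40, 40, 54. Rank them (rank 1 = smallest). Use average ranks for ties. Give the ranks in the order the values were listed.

Sorted (ascending): 40, 40, 48, 54, 54, 58, 73, 82, 88, 89, 94
The 2 values of 40 occupy positions 1–2 → average rank (1+2)/2 = 1.5.
The 2 values of 54 occupy positions 4–5 → average rank (4+5)/2 = 4.5.

8, 3, 7, 9, 4.5, 10, 11, 6, 1.5, 1.5, 4.5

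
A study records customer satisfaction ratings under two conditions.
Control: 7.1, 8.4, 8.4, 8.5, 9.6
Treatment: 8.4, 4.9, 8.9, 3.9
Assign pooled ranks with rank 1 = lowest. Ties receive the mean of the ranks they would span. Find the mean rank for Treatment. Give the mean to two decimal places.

Sorted (ascending): 3.9, 4.9, 7.1, 8.4, 8.4, 8.4, 8.5, 8.9, 9.6
The 3 values of 8.4 occupy positions 4–6 → average rank 5.
Treatment values → pooled ranks: 8.4→5, 4.9→2, 8.9→8, 3.9→1
Mean rank = (5 + 2 + 8 + 1) / 4 = 4.00

4.00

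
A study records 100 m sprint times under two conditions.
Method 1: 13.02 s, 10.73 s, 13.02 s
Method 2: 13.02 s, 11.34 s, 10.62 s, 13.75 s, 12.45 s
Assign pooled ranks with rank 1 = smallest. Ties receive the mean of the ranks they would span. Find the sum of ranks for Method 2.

22

Sorted (ascending): 10.62, 10.73, 11.34, 12.45, 13.02, 13.02, 13.02, 13.75
The 3 values of 13.02 occupy positions 5–7 → average rank 6.
Method 2 values → pooled ranks: 13.02→6, 11.34→3, 10.62→1, 13.75→8, 12.45→4
Rank sum = 6 + 3 + 1 + 8 + 4 = 22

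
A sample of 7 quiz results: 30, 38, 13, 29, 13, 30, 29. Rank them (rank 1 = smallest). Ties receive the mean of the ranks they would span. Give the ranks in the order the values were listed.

Sorted (ascending): 13, 13, 29, 29, 30, 30, 38
The 2 values of 13 occupy positions 1–2 → average rank (1+2)/2 = 1.5.
The 2 values of 29 occupy positions 3–4 → average rank (3+4)/2 = 3.5.
The 2 values of 30 occupy positions 5–6 → average rank (5+6)/2 = 5.5.

5.5, 7, 1.5, 3.5, 1.5, 5.5, 3.5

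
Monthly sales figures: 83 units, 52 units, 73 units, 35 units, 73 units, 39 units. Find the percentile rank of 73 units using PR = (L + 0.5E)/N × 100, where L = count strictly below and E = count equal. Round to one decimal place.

66.7

N = 6.
Strictly below 73: 3. Equal to 73: 2.
PR = (3 + 0.5·2)/6 × 100 = 66.7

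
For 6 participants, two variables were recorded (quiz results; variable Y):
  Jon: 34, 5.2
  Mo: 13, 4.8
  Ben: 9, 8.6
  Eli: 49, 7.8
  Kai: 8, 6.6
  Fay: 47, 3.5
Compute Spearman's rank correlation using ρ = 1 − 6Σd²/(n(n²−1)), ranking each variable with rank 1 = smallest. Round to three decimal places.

Ranks of variable 1: 4, 3, 2, 6, 1, 5
Ranks of variable 2: 3, 2, 6, 5, 4, 1
d = r₁ − r₂: 1, 1, -4, 1, -3, 4
d²: 1, 1, 16, 1, 9, 16; Σd² = 44
ρ = 1 − 6·44/(6·35) = 1 − 264/210 = -0.257

-0.257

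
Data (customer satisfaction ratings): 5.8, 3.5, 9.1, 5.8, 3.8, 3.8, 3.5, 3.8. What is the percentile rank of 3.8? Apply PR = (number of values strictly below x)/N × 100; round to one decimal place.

25.0

N = 8.
Strictly below 3.8: 2. Equal to 3.8: 3.
PR = 2/8 × 100 = 25.0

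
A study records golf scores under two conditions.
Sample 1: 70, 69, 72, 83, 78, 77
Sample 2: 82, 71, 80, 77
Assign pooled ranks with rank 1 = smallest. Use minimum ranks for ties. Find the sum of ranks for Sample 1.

Sorted (ascending): 69, 70, 71, 72, 77, 77, 78, 80, 82, 83
The 2 values of 77 occupy positions 5–6 → each gets rank 5.
Sample 1 values → pooled ranks: 70→2, 69→1, 72→4, 83→10, 78→7, 77→5
Rank sum = 2 + 1 + 4 + 10 + 7 + 5 = 29

29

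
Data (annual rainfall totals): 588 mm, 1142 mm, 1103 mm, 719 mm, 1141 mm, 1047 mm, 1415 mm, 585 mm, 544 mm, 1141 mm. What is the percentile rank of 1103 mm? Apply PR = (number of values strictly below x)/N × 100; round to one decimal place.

50.0

N = 10.
Strictly below 1103: 5. Equal to 1103: 1.
PR = 5/10 × 100 = 50.0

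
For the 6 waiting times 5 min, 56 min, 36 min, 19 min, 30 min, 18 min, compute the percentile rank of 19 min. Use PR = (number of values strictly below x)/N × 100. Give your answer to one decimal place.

33.3

N = 6.
Strictly below 19: 2. Equal to 19: 1.
PR = 2/6 × 100 = 33.3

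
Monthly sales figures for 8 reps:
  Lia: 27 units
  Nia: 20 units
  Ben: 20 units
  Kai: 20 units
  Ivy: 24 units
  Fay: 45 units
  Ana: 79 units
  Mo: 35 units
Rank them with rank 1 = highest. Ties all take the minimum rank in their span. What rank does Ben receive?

Sorted (descending): 79, 45, 35, 27, 24, 20, 20, 20
The 3 values of 20 occupy positions 6–8 → each gets rank 6.
Ben has value 20 units → rank 6.

6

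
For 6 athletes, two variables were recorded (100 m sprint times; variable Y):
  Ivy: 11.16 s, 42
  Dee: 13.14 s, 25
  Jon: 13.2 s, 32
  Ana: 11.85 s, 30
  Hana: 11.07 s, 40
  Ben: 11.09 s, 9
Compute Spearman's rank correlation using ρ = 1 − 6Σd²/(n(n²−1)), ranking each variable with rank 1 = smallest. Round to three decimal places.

-0.143

Ranks of variable 1: 3, 5, 6, 4, 1, 2
Ranks of variable 2: 6, 2, 4, 3, 5, 1
d = r₁ − r₂: -3, 3, 2, 1, -4, 1
d²: 9, 9, 4, 1, 16, 1; Σd² = 40
ρ = 1 − 6·40/(6·35) = 1 − 240/210 = -0.143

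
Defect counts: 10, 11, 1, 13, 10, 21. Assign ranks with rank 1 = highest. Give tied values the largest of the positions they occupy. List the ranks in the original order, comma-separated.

5, 3, 6, 2, 5, 1

Sorted (descending): 21, 13, 11, 10, 10, 1
The 2 values of 10 occupy positions 4–5 → each gets rank 5.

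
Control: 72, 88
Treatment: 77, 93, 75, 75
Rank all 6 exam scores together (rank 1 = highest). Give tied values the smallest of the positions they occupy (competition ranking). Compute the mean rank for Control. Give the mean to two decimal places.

4.00

Sorted (descending): 93, 88, 77, 75, 75, 72
The 2 values of 75 occupy positions 4–5 → each gets rank 4.
Control values → pooled ranks: 72→6, 88→2
Mean rank = (6 + 2) / 2 = 4.00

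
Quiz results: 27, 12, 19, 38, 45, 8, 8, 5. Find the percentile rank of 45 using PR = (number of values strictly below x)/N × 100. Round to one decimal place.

87.5

N = 8.
Strictly below 45: 7. Equal to 45: 1.
PR = 7/8 × 100 = 87.5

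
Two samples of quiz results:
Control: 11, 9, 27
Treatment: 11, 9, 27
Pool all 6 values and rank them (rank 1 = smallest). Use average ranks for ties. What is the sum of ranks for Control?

10.5

Sorted (ascending): 9, 9, 11, 11, 27, 27
The 2 values of 9 occupy positions 1–2 → average rank (1+2)/2 = 1.5.
The 2 values of 11 occupy positions 3–4 → average rank (3+4)/2 = 3.5.
The 2 values of 27 occupy positions 5–6 → average rank (5+6)/2 = 5.5.
Control values → pooled ranks: 11→3.5, 9→1.5, 27→5.5
Rank sum = 3.5 + 1.5 + 5.5 = 10.5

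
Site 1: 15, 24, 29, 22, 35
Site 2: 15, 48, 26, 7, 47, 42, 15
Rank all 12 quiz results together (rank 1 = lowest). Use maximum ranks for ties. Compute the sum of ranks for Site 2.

49

Sorted (ascending): 7, 15, 15, 15, 22, 24, 26, 29, 35, 42, 47, 48
The 3 values of 15 occupy positions 2–4 → each gets rank 4.
Site 2 values → pooled ranks: 15→4, 48→12, 26→7, 7→1, 47→11, 42→10, 15→4
Rank sum = 4 + 12 + 7 + 1 + 11 + 10 + 4 = 49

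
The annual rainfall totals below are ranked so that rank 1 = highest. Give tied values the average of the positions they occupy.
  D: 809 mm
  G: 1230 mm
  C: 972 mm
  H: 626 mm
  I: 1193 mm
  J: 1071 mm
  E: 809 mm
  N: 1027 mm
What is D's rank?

Sorted (descending): 1230, 1193, 1071, 1027, 972, 809, 809, 626
The 2 values of 809 occupy positions 6–7 → average rank (6+7)/2 = 6.5.
D has value 809 mm → rank 6.5.

6.5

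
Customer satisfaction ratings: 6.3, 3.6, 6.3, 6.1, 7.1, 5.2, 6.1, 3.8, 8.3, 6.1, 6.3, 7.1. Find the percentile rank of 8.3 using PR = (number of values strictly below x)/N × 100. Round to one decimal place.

91.7

N = 12.
Strictly below 8.3: 11. Equal to 8.3: 1.
PR = 11/12 × 100 = 91.7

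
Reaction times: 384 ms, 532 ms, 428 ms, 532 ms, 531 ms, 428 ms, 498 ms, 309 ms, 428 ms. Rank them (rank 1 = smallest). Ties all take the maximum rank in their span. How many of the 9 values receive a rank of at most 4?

2

Sorted (ascending): 309, 384, 428, 428, 428, 498, 531, 532, 532
The 3 values of 428 occupy positions 3–5 → each gets rank 5.
The 2 values of 532 occupy positions 8–9 → each gets rank 9.
Ranks ≤ 4: {1, 2} → 2 values.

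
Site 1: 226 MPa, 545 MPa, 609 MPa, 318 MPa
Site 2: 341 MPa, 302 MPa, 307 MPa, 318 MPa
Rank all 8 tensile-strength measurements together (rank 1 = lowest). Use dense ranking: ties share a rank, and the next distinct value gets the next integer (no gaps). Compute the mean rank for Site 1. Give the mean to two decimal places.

4.50

Sorted (ascending): 226, 302, 307, 318, 318, 341, 545, 609
The 2 values of 318 share dense rank 4.
Remaining distinct values take the next consecutive integers.
Site 1 values → pooled ranks: 226→1, 545→6, 609→7, 318→4
Mean rank = (1 + 6 + 7 + 4) / 4 = 4.50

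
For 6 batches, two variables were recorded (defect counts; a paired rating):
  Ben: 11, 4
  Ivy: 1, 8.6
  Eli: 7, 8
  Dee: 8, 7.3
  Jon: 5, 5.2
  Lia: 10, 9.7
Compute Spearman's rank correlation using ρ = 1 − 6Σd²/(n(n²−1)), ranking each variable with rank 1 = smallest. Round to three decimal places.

Ranks of variable 1: 6, 1, 3, 4, 2, 5
Ranks of variable 2: 1, 5, 4, 3, 2, 6
d = r₁ − r₂: 5, -4, -1, 1, 0, -1
d²: 25, 16, 1, 1, 0, 1; Σd² = 44
ρ = 1 − 6·44/(6·35) = 1 − 264/210 = -0.257

-0.257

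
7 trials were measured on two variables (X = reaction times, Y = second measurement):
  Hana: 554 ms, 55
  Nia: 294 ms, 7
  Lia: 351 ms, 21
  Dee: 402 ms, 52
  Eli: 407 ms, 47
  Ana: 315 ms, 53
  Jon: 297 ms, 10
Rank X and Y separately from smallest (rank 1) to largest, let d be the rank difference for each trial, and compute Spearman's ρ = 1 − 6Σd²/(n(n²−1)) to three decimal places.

0.750

Ranks of variable 1: 7, 1, 4, 5, 6, 3, 2
Ranks of variable 2: 7, 1, 3, 5, 4, 6, 2
d = r₁ − r₂: 0, 0, 1, 0, 2, -3, 0
d²: 0, 0, 1, 0, 4, 9, 0; Σd² = 14
ρ = 1 − 6·14/(7·48) = 1 − 84/336 = 0.750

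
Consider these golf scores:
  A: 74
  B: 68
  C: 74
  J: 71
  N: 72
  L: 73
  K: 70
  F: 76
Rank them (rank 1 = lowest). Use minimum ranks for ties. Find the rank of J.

Sorted (ascending): 68, 70, 71, 72, 73, 74, 74, 76
The 2 values of 74 occupy positions 6–7 → each gets rank 6.
J has value 71 → rank 3.

3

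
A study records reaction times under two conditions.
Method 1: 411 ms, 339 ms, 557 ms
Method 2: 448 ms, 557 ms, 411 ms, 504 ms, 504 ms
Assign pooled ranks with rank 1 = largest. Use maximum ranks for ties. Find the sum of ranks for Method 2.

Sorted (descending): 557, 557, 504, 504, 448, 411, 411, 339
The 2 values of 557 occupy positions 1–2 → each gets rank 2.
The 2 values of 504 occupy positions 3–4 → each gets rank 4.
The 2 values of 411 occupy positions 6–7 → each gets rank 7.
Method 2 values → pooled ranks: 448→5, 557→2, 411→7, 504→4, 504→4
Rank sum = 5 + 2 + 7 + 4 + 4 = 22

22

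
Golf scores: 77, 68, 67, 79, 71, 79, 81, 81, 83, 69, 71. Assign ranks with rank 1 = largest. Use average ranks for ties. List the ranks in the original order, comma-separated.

6, 10, 11, 4.5, 7.5, 4.5, 2.5, 2.5, 1, 9, 7.5

Sorted (descending): 83, 81, 81, 79, 79, 77, 71, 71, 69, 68, 67
The 2 values of 81 occupy positions 2–3 → average rank (2+3)/2 = 2.5.
The 2 values of 79 occupy positions 4–5 → average rank (4+5)/2 = 4.5.
The 2 values of 71 occupy positions 7–8 → average rank (7+8)/2 = 7.5.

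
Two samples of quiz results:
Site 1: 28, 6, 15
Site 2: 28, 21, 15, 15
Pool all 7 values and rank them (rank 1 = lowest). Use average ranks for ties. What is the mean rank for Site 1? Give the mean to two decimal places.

Sorted (ascending): 6, 15, 15, 15, 21, 28, 28
The 3 values of 15 occupy positions 2–4 → average rank 3.
The 2 values of 28 occupy positions 6–7 → average rank (6+7)/2 = 6.5.
Site 1 values → pooled ranks: 28→6.5, 6→1, 15→3
Mean rank = (6.5 + 1 + 3) / 3 = 3.50

3.50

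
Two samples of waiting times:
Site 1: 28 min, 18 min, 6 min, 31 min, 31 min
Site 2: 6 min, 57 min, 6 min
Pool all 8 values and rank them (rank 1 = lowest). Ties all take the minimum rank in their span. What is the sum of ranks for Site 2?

Sorted (ascending): 6, 6, 6, 18, 28, 31, 31, 57
The 3 values of 6 occupy positions 1–3 → each gets rank 1.
The 2 values of 31 occupy positions 6–7 → each gets rank 6.
Site 2 values → pooled ranks: 6→1, 57→8, 6→1
Rank sum = 1 + 8 + 1 = 10

10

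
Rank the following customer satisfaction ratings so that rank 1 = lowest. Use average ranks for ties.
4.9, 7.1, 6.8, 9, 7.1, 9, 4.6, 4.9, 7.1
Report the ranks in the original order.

2.5, 6, 4, 8.5, 6, 8.5, 1, 2.5, 6

Sorted (ascending): 4.6, 4.9, 4.9, 6.8, 7.1, 7.1, 7.1, 9, 9
The 2 values of 4.9 occupy positions 2–3 → average rank (2+3)/2 = 2.5.
The 3 values of 7.1 occupy positions 5–7 → average rank 6.
The 2 values of 9 occupy positions 8–9 → average rank (8+9)/2 = 8.5.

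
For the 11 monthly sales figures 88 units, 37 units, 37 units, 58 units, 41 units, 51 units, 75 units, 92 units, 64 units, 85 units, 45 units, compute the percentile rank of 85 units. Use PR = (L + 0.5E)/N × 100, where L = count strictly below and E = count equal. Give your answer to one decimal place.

N = 11.
Strictly below 85: 8. Equal to 85: 1.
PR = (8 + 0.5·1)/11 × 100 = 77.3

77.3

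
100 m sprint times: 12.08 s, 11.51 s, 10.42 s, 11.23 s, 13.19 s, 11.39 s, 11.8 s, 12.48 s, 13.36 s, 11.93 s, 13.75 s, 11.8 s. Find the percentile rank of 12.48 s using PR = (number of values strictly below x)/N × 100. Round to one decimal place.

N = 12.
Strictly below 12.48: 8. Equal to 12.48: 1.
PR = 8/12 × 100 = 66.7

66.7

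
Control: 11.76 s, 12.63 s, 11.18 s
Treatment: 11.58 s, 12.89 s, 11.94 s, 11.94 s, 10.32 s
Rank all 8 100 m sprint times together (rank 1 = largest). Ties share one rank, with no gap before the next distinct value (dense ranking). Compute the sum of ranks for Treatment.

19

Sorted (descending): 12.89, 12.63, 11.94, 11.94, 11.76, 11.58, 11.18, 10.32
The 2 values of 11.94 share dense rank 3.
Remaining distinct values take the next consecutive integers.
Treatment values → pooled ranks: 11.58→5, 12.89→1, 11.94→3, 11.94→3, 10.32→7
Rank sum = 5 + 1 + 3 + 3 + 7 = 19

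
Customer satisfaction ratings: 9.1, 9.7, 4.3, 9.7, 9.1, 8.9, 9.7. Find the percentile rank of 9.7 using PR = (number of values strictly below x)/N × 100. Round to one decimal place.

N = 7.
Strictly below 9.7: 4. Equal to 9.7: 3.
PR = 4/7 × 100 = 57.1

57.1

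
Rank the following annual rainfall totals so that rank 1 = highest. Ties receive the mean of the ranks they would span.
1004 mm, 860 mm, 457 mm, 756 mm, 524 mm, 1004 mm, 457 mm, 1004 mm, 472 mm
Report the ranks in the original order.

2, 4, 8.5, 5, 6, 2, 8.5, 2, 7

Sorted (descending): 1004, 1004, 1004, 860, 756, 524, 472, 457, 457
The 3 values of 1004 occupy positions 1–3 → average rank 2.
The 2 values of 457 occupy positions 8–9 → average rank (8+9)/2 = 8.5.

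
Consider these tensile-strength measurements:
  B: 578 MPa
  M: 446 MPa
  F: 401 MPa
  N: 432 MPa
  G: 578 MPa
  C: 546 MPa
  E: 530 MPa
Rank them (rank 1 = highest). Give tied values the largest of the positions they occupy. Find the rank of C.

3

Sorted (descending): 578, 578, 546, 530, 446, 432, 401
The 2 values of 578 occupy positions 1–2 → each gets rank 2.
C has value 546 MPa → rank 3.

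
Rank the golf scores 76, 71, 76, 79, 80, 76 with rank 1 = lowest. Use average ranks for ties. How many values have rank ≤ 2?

Sorted (ascending): 71, 76, 76, 76, 79, 80
The 3 values of 76 occupy positions 2–4 → average rank 3.
Ranks ≤ 2: {1} → 1 value.

1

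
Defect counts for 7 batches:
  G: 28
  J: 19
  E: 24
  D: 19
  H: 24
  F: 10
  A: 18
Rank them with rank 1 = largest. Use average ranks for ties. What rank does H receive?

2.5

Sorted (descending): 28, 24, 24, 19, 19, 18, 10
The 2 values of 24 occupy positions 2–3 → average rank (2+3)/2 = 2.5.
The 2 values of 19 occupy positions 4–5 → average rank (4+5)/2 = 4.5.
H has value 24 → rank 2.5.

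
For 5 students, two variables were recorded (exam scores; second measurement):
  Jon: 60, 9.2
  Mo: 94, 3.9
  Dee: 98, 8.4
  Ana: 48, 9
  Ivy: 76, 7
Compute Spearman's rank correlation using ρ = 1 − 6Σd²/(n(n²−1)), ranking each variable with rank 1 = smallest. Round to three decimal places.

Ranks of variable 1: 2, 4, 5, 1, 3
Ranks of variable 2: 5, 1, 3, 4, 2
d = r₁ − r₂: -3, 3, 2, -3, 1
d²: 9, 9, 4, 9, 1; Σd² = 32
ρ = 1 − 6·32/(5·24) = 1 − 192/120 = -0.600

-0.600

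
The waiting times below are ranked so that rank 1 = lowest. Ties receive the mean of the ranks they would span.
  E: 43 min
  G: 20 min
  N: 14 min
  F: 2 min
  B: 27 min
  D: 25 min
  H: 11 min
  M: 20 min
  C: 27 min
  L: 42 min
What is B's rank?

7.5

Sorted (ascending): 2, 11, 14, 20, 20, 25, 27, 27, 42, 43
The 2 values of 20 occupy positions 4–5 → average rank (4+5)/2 = 4.5.
The 2 values of 27 occupy positions 7–8 → average rank (7+8)/2 = 7.5.
B has value 27 min → rank 7.5.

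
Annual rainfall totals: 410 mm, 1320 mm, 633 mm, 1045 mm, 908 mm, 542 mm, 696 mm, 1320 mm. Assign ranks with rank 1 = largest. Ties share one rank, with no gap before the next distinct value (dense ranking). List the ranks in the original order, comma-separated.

7, 1, 5, 2, 3, 6, 4, 1

Sorted (descending): 1320, 1320, 1045, 908, 696, 633, 542, 410
The 2 values of 1320 share dense rank 1.
Remaining distinct values take the next consecutive integers.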